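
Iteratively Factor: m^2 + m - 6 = (m + 3)*(m - 2)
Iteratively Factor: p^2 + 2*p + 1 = (p + 1)*(p + 1)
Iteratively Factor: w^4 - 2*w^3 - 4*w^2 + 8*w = (w - 2)*(w^3 - 4*w) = (w - 2)^2*(w^2 + 2*w) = w*(w - 2)^2*(w + 2)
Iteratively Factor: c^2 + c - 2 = (c + 2)*(c - 1)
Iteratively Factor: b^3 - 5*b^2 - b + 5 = (b - 5)*(b^2 - 1) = (b - 5)*(b - 1)*(b + 1)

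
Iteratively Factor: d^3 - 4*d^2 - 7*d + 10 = (d - 1)*(d^2 - 3*d - 10) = (d - 5)*(d - 1)*(d + 2)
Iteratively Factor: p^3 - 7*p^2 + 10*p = (p - 2)*(p^2 - 5*p) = p*(p - 2)*(p - 5)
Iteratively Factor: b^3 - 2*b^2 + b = (b - 1)*(b^2 - b) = (b - 1)^2*(b)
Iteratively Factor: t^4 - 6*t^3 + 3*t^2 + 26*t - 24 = (t + 2)*(t^3 - 8*t^2 + 19*t - 12) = (t - 1)*(t + 2)*(t^2 - 7*t + 12) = (t - 3)*(t - 1)*(t + 2)*(t - 4)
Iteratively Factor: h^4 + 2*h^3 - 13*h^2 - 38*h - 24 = (h + 1)*(h^3 + h^2 - 14*h - 24) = (h + 1)*(h + 2)*(h^2 - h - 12) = (h - 4)*(h + 1)*(h + 2)*(h + 3)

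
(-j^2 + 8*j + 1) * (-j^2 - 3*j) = j^4 - 5*j^3 - 25*j^2 - 3*j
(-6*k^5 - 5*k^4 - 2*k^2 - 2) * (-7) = 42*k^5 + 35*k^4 + 14*k^2 + 14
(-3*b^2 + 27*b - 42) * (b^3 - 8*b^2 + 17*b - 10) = -3*b^5 + 51*b^4 - 309*b^3 + 825*b^2 - 984*b + 420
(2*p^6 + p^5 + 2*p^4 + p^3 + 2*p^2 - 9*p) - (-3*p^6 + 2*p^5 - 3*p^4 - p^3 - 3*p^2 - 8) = 5*p^6 - p^5 + 5*p^4 + 2*p^3 + 5*p^2 - 9*p + 8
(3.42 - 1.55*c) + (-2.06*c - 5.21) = -3.61*c - 1.79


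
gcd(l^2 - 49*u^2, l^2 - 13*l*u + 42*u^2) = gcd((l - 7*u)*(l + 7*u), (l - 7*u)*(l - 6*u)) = -l + 7*u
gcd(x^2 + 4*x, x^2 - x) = x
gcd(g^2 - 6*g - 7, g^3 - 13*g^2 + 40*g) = 1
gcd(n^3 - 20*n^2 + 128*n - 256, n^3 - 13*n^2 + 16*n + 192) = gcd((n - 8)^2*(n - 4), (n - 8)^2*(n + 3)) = n^2 - 16*n + 64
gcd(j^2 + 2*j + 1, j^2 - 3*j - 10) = 1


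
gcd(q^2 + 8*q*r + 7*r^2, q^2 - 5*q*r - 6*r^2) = q + r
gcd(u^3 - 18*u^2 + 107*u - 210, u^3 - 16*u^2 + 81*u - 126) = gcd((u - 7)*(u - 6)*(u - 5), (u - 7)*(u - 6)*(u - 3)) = u^2 - 13*u + 42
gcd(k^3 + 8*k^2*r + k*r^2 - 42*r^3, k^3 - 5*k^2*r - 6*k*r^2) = 1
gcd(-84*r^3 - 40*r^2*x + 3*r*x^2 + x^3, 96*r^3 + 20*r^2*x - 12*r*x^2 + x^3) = -12*r^2 - 4*r*x + x^2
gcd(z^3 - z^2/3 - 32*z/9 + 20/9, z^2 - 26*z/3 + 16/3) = z - 2/3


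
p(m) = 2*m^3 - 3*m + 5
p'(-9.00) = 483.00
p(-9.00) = -1426.00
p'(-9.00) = 483.00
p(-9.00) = -1426.00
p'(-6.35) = 238.94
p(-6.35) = -488.05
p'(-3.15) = 56.54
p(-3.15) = -48.06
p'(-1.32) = 7.45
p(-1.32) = 4.36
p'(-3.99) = 92.52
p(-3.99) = -110.07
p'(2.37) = 30.70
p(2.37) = 24.51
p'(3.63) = 76.06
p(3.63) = 89.77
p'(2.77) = 43.04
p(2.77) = 39.20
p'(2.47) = 33.61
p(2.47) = 27.73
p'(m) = 6*m^2 - 3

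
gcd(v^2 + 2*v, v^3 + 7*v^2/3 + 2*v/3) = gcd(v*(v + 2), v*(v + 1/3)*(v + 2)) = v^2 + 2*v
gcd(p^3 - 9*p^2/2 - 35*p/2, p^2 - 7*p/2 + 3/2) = 1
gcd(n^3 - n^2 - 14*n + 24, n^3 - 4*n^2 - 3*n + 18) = n - 3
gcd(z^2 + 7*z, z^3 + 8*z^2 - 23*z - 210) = z + 7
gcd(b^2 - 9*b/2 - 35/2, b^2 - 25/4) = b + 5/2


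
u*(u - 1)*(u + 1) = u^3 - u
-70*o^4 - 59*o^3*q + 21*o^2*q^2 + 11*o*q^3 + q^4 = (-2*o + q)*(o + q)*(5*o + q)*(7*o + q)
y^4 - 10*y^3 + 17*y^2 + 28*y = y*(y - 7)*(y - 4)*(y + 1)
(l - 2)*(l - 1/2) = l^2 - 5*l/2 + 1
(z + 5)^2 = z^2 + 10*z + 25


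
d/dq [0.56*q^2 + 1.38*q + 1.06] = 1.12*q + 1.38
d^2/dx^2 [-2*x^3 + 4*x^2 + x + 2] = 8 - 12*x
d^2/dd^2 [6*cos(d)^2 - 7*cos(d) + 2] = 7*cos(d) - 12*cos(2*d)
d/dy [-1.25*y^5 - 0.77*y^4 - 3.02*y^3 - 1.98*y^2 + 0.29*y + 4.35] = -6.25*y^4 - 3.08*y^3 - 9.06*y^2 - 3.96*y + 0.29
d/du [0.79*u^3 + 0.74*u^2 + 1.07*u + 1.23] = 2.37*u^2 + 1.48*u + 1.07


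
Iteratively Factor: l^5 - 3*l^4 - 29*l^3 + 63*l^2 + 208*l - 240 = (l - 1)*(l^4 - 2*l^3 - 31*l^2 + 32*l + 240) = (l - 1)*(l + 3)*(l^3 - 5*l^2 - 16*l + 80) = (l - 5)*(l - 1)*(l + 3)*(l^2 - 16) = (l - 5)*(l - 4)*(l - 1)*(l + 3)*(l + 4)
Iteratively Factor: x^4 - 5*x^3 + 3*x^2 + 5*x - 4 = (x + 1)*(x^3 - 6*x^2 + 9*x - 4) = (x - 4)*(x + 1)*(x^2 - 2*x + 1) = (x - 4)*(x - 1)*(x + 1)*(x - 1)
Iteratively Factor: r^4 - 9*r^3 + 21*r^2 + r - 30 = (r - 3)*(r^3 - 6*r^2 + 3*r + 10) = (r - 3)*(r + 1)*(r^2 - 7*r + 10) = (r - 3)*(r - 2)*(r + 1)*(r - 5)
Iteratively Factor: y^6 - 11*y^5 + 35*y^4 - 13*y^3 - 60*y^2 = (y)*(y^5 - 11*y^4 + 35*y^3 - 13*y^2 - 60*y) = y*(y - 5)*(y^4 - 6*y^3 + 5*y^2 + 12*y) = y*(y - 5)*(y - 4)*(y^3 - 2*y^2 - 3*y) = y*(y - 5)*(y - 4)*(y + 1)*(y^2 - 3*y) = y*(y - 5)*(y - 4)*(y - 3)*(y + 1)*(y)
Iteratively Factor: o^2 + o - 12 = (o - 3)*(o + 4)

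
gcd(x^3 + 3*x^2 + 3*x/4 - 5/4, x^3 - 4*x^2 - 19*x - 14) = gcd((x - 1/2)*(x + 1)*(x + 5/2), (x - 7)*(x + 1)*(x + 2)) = x + 1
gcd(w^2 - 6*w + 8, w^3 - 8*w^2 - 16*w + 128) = w - 4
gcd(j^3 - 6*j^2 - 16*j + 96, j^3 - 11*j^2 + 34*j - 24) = j^2 - 10*j + 24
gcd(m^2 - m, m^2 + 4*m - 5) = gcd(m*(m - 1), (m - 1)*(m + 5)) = m - 1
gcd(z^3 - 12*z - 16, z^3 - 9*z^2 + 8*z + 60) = z + 2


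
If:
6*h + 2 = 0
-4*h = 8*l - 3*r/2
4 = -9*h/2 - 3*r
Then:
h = -1/3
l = 1/96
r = -5/6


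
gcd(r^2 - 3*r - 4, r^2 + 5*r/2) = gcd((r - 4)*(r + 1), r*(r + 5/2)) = 1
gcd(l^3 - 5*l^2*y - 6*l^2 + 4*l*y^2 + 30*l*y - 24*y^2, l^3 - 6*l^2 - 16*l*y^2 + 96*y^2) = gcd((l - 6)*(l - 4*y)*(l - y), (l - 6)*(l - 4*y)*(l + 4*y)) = -l^2 + 4*l*y + 6*l - 24*y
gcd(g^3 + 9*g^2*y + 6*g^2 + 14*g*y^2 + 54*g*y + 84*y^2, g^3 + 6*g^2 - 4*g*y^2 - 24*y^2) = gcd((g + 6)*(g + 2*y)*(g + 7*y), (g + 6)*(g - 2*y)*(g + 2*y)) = g^2 + 2*g*y + 6*g + 12*y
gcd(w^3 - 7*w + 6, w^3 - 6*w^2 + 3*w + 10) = w - 2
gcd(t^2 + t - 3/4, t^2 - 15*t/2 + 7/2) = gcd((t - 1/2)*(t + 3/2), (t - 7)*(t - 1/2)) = t - 1/2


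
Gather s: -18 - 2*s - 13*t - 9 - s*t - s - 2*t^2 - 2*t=s*(-t - 3) - 2*t^2 - 15*t - 27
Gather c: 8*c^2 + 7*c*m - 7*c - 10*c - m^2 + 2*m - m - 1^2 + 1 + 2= 8*c^2 + c*(7*m - 17) - m^2 + m + 2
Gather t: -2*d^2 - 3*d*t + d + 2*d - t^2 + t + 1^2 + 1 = -2*d^2 + 3*d - t^2 + t*(1 - 3*d) + 2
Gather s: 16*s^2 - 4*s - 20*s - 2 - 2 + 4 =16*s^2 - 24*s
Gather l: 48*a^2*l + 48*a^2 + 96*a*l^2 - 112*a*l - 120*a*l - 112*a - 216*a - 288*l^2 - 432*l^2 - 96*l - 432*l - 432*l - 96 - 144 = 48*a^2 - 328*a + l^2*(96*a - 720) + l*(48*a^2 - 232*a - 960) - 240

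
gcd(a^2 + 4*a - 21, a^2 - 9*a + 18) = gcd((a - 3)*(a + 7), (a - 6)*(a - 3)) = a - 3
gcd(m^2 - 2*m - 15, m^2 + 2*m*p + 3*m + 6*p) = m + 3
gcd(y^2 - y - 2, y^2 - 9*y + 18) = 1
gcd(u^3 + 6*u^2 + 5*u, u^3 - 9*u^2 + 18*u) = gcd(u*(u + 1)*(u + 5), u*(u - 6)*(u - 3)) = u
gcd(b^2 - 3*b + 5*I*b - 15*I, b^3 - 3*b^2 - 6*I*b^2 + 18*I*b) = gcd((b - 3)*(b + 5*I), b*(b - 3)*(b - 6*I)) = b - 3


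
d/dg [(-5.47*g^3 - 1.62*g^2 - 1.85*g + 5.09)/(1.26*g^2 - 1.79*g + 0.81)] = (-6.8922*g^4 + 19.5826*g^3 - 8.0613*g^2 - 15.4512*g + 7.6126)/(1.5876*g^4 - 4.5108*g^3 + 5.2453*g^2 - 2.8998*g + 0.6561)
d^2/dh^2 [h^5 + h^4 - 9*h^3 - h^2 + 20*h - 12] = 20*h^3 + 12*h^2 - 54*h - 2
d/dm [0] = 0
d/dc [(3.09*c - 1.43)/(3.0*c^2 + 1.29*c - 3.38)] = (-9.27*c^2 + 8.58*c - 8.5995)/(9.0*c^4 + 7.74*c^3 - 18.6159*c^2 - 8.7204*c + 11.4244)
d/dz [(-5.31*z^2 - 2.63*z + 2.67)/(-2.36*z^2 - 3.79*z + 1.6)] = (13.9181*z^2 - 4.3896*z + 5.9113)/(5.5696*z^4 + 17.8888*z^3 + 6.8121*z^2 - 12.128*z + 2.56)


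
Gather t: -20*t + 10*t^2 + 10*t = 10*t^2 - 10*t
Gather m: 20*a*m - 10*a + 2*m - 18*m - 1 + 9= -10*a + m*(20*a - 16) + 8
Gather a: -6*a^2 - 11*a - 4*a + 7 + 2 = -6*a^2 - 15*a + 9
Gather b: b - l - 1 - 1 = b - l - 2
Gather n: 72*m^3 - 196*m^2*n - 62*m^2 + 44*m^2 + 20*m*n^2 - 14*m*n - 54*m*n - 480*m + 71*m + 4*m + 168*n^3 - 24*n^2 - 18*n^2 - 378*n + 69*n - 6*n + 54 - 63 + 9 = 72*m^3 - 18*m^2 - 405*m + 168*n^3 + n^2*(20*m - 42) + n*(-196*m^2 - 68*m - 315)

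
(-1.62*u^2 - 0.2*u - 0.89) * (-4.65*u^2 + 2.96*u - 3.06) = 7.533*u^4 - 3.8652*u^3 + 8.5037*u^2 - 2.0224*u + 2.7234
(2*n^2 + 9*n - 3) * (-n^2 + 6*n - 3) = -2*n^4 + 3*n^3 + 51*n^2 - 45*n + 9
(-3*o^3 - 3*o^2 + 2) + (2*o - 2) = -3*o^3 - 3*o^2 + 2*o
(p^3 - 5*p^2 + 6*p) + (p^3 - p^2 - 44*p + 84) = 2*p^3 - 6*p^2 - 38*p + 84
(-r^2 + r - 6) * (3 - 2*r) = 2*r^3 - 5*r^2 + 15*r - 18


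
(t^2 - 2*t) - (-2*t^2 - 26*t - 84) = 3*t^2 + 24*t + 84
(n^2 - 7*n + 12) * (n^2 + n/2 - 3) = n^4 - 13*n^3/2 + 11*n^2/2 + 27*n - 36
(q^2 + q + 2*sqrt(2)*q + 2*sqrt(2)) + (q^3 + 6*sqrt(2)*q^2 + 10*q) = q^3 + q^2 + 6*sqrt(2)*q^2 + 2*sqrt(2)*q + 11*q + 2*sqrt(2)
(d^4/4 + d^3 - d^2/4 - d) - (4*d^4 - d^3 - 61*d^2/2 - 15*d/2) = -15*d^4/4 + 2*d^3 + 121*d^2/4 + 13*d/2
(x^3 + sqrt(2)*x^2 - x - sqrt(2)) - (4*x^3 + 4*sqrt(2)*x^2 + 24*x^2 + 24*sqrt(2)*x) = -3*x^3 - 24*x^2 - 3*sqrt(2)*x^2 - 24*sqrt(2)*x - x - sqrt(2)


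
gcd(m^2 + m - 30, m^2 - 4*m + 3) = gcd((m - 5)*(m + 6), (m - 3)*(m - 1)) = 1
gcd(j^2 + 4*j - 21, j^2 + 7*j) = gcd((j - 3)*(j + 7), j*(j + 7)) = j + 7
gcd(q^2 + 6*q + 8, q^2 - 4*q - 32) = q + 4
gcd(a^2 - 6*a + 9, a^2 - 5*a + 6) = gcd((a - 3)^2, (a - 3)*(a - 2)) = a - 3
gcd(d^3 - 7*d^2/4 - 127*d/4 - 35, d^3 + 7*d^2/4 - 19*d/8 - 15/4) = d + 5/4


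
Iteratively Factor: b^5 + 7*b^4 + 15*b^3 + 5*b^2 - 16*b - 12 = (b + 2)*(b^4 + 5*b^3 + 5*b^2 - 5*b - 6) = (b - 1)*(b + 2)*(b^3 + 6*b^2 + 11*b + 6) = (b - 1)*(b + 1)*(b + 2)*(b^2 + 5*b + 6) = (b - 1)*(b + 1)*(b + 2)*(b + 3)*(b + 2)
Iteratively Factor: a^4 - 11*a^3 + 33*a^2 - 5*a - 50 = (a - 5)*(a^3 - 6*a^2 + 3*a + 10) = (a - 5)*(a - 2)*(a^2 - 4*a - 5) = (a - 5)*(a - 2)*(a + 1)*(a - 5)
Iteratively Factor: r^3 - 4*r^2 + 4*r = (r - 2)*(r^2 - 2*r) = (r - 2)^2*(r)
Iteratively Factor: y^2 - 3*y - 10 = (y + 2)*(y - 5)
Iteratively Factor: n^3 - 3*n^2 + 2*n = (n - 2)*(n^2 - n) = (n - 2)*(n - 1)*(n)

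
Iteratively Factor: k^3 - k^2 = (k)*(k^2 - k) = k*(k - 1)*(k)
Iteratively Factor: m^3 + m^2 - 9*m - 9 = (m + 3)*(m^2 - 2*m - 3) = (m + 1)*(m + 3)*(m - 3)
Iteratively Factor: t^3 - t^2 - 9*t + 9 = (t - 1)*(t^2 - 9) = (t - 3)*(t - 1)*(t + 3)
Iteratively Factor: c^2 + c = (c)*(c + 1)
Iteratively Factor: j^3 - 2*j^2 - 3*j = (j)*(j^2 - 2*j - 3) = j*(j + 1)*(j - 3)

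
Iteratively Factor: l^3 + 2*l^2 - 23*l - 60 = (l + 4)*(l^2 - 2*l - 15) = (l + 3)*(l + 4)*(l - 5)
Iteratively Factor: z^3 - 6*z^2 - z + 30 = (z + 2)*(z^2 - 8*z + 15) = (z - 3)*(z + 2)*(z - 5)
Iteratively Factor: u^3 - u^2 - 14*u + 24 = (u + 4)*(u^2 - 5*u + 6) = (u - 2)*(u + 4)*(u - 3)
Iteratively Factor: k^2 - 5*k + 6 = (k - 3)*(k - 2)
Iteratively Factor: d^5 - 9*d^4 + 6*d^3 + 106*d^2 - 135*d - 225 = (d + 3)*(d^4 - 12*d^3 + 42*d^2 - 20*d - 75) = (d - 3)*(d + 3)*(d^3 - 9*d^2 + 15*d + 25) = (d - 5)*(d - 3)*(d + 3)*(d^2 - 4*d - 5) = (d - 5)^2*(d - 3)*(d + 3)*(d + 1)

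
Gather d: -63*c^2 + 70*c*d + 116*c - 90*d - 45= -63*c^2 + 116*c + d*(70*c - 90) - 45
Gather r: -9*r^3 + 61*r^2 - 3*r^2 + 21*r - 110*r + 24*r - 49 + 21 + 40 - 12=-9*r^3 + 58*r^2 - 65*r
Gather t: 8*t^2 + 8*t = 8*t^2 + 8*t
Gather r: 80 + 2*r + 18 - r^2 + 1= -r^2 + 2*r + 99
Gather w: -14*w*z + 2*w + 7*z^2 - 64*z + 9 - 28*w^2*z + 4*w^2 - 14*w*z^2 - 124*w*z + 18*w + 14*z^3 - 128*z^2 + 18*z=w^2*(4 - 28*z) + w*(-14*z^2 - 138*z + 20) + 14*z^3 - 121*z^2 - 46*z + 9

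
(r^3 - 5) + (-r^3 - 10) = -15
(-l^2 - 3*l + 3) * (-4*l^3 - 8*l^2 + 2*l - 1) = 4*l^5 + 20*l^4 + 10*l^3 - 29*l^2 + 9*l - 3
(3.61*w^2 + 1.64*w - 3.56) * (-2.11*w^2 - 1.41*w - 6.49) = -7.6171*w^4 - 8.5505*w^3 - 18.2297*w^2 - 5.624*w + 23.1044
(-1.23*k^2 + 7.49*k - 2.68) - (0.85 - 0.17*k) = -1.23*k^2 + 7.66*k - 3.53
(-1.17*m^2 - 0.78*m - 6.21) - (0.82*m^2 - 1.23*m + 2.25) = -1.99*m^2 + 0.45*m - 8.46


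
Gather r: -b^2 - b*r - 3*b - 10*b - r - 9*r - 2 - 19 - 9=-b^2 - 13*b + r*(-b - 10) - 30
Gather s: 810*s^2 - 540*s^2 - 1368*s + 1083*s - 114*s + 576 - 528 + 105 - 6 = 270*s^2 - 399*s + 147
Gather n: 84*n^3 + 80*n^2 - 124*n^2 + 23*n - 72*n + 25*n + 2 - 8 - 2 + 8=84*n^3 - 44*n^2 - 24*n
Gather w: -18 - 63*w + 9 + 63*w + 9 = 0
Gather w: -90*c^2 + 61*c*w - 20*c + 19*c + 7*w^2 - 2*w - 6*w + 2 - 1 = -90*c^2 - c + 7*w^2 + w*(61*c - 8) + 1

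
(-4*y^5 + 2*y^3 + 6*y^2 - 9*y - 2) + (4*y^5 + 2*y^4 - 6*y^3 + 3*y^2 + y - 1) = 2*y^4 - 4*y^3 + 9*y^2 - 8*y - 3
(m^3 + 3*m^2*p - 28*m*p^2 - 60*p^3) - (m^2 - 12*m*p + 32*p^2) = m^3 + 3*m^2*p - m^2 - 28*m*p^2 + 12*m*p - 60*p^3 - 32*p^2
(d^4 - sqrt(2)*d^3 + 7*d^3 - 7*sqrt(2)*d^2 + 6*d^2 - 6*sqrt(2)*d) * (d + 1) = d^5 - sqrt(2)*d^4 + 8*d^4 - 8*sqrt(2)*d^3 + 13*d^3 - 13*sqrt(2)*d^2 + 6*d^2 - 6*sqrt(2)*d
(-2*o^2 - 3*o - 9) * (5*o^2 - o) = -10*o^4 - 13*o^3 - 42*o^2 + 9*o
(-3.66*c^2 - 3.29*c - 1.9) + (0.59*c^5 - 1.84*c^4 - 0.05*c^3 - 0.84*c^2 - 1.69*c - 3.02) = 0.59*c^5 - 1.84*c^4 - 0.05*c^3 - 4.5*c^2 - 4.98*c - 4.92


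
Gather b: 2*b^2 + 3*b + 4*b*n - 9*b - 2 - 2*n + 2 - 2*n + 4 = 2*b^2 + b*(4*n - 6) - 4*n + 4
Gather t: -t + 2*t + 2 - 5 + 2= t - 1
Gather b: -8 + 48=40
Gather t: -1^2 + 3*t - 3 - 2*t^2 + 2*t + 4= -2*t^2 + 5*t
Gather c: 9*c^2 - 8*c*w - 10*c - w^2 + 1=9*c^2 + c*(-8*w - 10) - w^2 + 1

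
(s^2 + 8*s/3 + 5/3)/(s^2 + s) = (s + 5/3)/s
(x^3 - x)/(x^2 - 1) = x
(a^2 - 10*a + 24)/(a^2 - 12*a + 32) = (a - 6)/(a - 8)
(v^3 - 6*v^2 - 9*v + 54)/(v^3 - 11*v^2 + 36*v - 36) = (v + 3)/(v - 2)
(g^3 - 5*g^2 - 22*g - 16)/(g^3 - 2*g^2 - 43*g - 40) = (g + 2)/(g + 5)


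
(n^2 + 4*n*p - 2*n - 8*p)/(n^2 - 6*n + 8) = (n + 4*p)/(n - 4)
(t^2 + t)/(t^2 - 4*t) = (t + 1)/(t - 4)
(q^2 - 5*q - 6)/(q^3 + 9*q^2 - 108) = (q^2 - 5*q - 6)/(q^3 + 9*q^2 - 108)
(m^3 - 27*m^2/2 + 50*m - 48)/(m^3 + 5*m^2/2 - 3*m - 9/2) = (m^2 - 12*m + 32)/(m^2 + 4*m + 3)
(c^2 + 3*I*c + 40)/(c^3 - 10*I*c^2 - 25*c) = (c + 8*I)/(c*(c - 5*I))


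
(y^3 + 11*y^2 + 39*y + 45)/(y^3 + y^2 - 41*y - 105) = (y + 3)/(y - 7)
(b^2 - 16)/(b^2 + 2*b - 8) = (b - 4)/(b - 2)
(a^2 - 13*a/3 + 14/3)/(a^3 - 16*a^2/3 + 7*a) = (a - 2)/(a*(a - 3))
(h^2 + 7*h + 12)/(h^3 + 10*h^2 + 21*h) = (h + 4)/(h*(h + 7))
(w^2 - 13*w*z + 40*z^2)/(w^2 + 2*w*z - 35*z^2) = (w - 8*z)/(w + 7*z)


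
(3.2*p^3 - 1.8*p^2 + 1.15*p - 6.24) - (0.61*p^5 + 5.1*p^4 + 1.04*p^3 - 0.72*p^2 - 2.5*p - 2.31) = -0.61*p^5 - 5.1*p^4 + 2.16*p^3 - 1.08*p^2 + 3.65*p - 3.93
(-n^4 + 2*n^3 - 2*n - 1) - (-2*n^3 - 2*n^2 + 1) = -n^4 + 4*n^3 + 2*n^2 - 2*n - 2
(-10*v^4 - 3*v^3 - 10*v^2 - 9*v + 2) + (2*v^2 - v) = -10*v^4 - 3*v^3 - 8*v^2 - 10*v + 2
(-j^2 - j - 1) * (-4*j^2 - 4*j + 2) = 4*j^4 + 8*j^3 + 6*j^2 + 2*j - 2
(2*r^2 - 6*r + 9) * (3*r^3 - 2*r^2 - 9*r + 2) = 6*r^5 - 22*r^4 + 21*r^3 + 40*r^2 - 93*r + 18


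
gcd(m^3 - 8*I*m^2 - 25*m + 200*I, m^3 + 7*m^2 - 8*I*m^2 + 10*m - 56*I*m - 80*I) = m^2 + m*(5 - 8*I) - 40*I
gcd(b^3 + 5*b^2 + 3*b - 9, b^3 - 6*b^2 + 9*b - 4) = b - 1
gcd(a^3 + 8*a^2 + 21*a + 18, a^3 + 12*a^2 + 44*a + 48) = a + 2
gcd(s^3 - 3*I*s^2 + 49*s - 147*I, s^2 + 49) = s^2 + 49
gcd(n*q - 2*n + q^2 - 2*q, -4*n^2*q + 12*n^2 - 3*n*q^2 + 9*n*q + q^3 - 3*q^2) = n + q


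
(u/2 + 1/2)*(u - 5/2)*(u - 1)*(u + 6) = u^4/2 + 7*u^3/4 - 8*u^2 - 7*u/4 + 15/2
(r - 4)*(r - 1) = r^2 - 5*r + 4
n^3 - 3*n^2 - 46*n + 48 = (n - 8)*(n - 1)*(n + 6)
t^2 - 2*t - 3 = (t - 3)*(t + 1)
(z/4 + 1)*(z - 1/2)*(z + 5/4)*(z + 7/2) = z^4/4 + 33*z^3/16 + 19*z^2/4 + 93*z/64 - 35/16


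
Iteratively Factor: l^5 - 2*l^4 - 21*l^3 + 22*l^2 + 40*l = (l - 2)*(l^4 - 21*l^2 - 20*l) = (l - 2)*(l + 1)*(l^3 - l^2 - 20*l) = l*(l - 2)*(l + 1)*(l^2 - l - 20) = l*(l - 2)*(l + 1)*(l + 4)*(l - 5)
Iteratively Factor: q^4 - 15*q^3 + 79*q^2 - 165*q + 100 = (q - 1)*(q^3 - 14*q^2 + 65*q - 100) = (q - 4)*(q - 1)*(q^2 - 10*q + 25) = (q - 5)*(q - 4)*(q - 1)*(q - 5)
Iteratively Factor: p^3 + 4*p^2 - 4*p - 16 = (p + 4)*(p^2 - 4) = (p - 2)*(p + 4)*(p + 2)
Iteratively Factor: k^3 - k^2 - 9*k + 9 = (k + 3)*(k^2 - 4*k + 3) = (k - 3)*(k + 3)*(k - 1)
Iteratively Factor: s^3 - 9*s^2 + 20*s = (s - 5)*(s^2 - 4*s) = s*(s - 5)*(s - 4)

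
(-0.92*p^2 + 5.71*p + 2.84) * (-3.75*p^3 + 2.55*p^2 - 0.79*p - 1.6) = 3.45*p^5 - 23.7585*p^4 + 4.6373*p^3 + 4.2031*p^2 - 11.3796*p - 4.544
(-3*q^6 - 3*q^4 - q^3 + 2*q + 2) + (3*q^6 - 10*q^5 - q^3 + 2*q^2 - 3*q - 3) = -10*q^5 - 3*q^4 - 2*q^3 + 2*q^2 - q - 1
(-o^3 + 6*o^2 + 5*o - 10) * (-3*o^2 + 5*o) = 3*o^5 - 23*o^4 + 15*o^3 + 55*o^2 - 50*o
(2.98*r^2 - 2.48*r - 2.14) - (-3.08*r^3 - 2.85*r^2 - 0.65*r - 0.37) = 3.08*r^3 + 5.83*r^2 - 1.83*r - 1.77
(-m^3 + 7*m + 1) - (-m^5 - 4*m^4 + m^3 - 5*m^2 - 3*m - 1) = m^5 + 4*m^4 - 2*m^3 + 5*m^2 + 10*m + 2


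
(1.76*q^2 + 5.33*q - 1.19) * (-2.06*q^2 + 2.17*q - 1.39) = -3.6256*q^4 - 7.1606*q^3 + 11.5711*q^2 - 9.991*q + 1.6541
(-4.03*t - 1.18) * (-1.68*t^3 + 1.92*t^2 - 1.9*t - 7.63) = 6.7704*t^4 - 5.7552*t^3 + 5.3914*t^2 + 32.9909*t + 9.0034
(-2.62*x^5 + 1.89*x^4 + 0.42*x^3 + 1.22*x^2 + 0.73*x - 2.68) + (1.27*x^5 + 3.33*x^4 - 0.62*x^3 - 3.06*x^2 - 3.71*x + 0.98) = -1.35*x^5 + 5.22*x^4 - 0.2*x^3 - 1.84*x^2 - 2.98*x - 1.7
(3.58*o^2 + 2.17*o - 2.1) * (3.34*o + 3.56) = 11.9572*o^3 + 19.9926*o^2 + 0.7112*o - 7.476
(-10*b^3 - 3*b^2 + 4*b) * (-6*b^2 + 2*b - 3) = 60*b^5 - 2*b^4 + 17*b^2 - 12*b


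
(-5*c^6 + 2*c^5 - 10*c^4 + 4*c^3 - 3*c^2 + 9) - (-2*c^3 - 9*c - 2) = -5*c^6 + 2*c^5 - 10*c^4 + 6*c^3 - 3*c^2 + 9*c + 11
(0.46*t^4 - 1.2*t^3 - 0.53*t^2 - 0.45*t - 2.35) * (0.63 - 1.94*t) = -0.8924*t^5 + 2.6178*t^4 + 0.2722*t^3 + 0.5391*t^2 + 4.2755*t - 1.4805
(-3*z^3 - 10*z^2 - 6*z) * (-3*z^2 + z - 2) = 9*z^5 + 27*z^4 + 14*z^3 + 14*z^2 + 12*z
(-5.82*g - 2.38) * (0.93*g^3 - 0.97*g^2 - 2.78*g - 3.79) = -5.4126*g^4 + 3.432*g^3 + 18.4882*g^2 + 28.6742*g + 9.0202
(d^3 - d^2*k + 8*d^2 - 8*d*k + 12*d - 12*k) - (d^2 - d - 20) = d^3 - d^2*k + 7*d^2 - 8*d*k + 13*d - 12*k + 20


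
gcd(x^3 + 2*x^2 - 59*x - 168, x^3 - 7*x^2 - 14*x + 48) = x^2 - 5*x - 24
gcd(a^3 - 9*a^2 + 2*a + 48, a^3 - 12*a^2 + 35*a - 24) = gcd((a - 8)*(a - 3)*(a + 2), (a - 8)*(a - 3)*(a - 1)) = a^2 - 11*a + 24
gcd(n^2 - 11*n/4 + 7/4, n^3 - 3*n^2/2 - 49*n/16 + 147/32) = n - 7/4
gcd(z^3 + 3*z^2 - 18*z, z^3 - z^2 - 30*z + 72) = z^2 + 3*z - 18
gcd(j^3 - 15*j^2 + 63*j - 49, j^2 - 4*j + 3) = j - 1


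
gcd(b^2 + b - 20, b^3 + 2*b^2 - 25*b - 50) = b + 5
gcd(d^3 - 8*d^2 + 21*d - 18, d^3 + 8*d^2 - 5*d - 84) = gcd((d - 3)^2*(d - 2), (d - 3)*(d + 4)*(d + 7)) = d - 3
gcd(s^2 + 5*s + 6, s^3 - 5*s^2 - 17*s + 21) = s + 3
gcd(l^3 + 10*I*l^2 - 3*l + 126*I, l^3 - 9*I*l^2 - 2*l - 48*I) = l - 3*I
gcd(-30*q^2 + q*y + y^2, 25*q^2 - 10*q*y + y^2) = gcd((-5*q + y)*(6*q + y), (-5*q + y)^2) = -5*q + y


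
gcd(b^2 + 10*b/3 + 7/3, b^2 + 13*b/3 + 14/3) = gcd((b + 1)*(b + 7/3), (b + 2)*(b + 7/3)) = b + 7/3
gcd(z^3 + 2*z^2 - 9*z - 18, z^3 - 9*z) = z^2 - 9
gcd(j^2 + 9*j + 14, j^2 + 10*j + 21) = j + 7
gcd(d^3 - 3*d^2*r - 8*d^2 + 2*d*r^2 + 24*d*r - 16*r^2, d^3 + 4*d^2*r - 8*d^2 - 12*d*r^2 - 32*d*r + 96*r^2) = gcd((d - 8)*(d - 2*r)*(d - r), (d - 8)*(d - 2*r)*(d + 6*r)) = -d^2 + 2*d*r + 8*d - 16*r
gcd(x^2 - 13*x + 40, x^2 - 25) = x - 5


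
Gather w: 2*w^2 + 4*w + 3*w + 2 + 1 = 2*w^2 + 7*w + 3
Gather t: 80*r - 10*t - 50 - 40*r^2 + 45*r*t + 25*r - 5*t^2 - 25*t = -40*r^2 + 105*r - 5*t^2 + t*(45*r - 35) - 50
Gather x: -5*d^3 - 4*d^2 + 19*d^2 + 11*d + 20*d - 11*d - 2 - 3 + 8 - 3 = -5*d^3 + 15*d^2 + 20*d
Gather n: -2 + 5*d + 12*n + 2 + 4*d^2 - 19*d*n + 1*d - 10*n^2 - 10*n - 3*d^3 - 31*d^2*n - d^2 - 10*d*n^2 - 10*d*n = -3*d^3 + 3*d^2 + 6*d + n^2*(-10*d - 10) + n*(-31*d^2 - 29*d + 2)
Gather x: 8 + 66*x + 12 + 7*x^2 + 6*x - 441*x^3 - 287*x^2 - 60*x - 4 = -441*x^3 - 280*x^2 + 12*x + 16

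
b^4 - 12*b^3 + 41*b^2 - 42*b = b*(b - 7)*(b - 3)*(b - 2)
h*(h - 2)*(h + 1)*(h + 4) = h^4 + 3*h^3 - 6*h^2 - 8*h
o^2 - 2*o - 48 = (o - 8)*(o + 6)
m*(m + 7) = m^2 + 7*m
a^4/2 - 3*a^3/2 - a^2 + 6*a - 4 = (a/2 + 1)*(a - 2)^2*(a - 1)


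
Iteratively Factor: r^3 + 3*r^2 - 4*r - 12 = (r + 3)*(r^2 - 4) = (r + 2)*(r + 3)*(r - 2)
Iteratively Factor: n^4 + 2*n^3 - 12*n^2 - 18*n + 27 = (n + 3)*(n^3 - n^2 - 9*n + 9) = (n - 3)*(n + 3)*(n^2 + 2*n - 3) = (n - 3)*(n + 3)^2*(n - 1)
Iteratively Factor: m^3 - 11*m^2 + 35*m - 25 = (m - 1)*(m^2 - 10*m + 25) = (m - 5)*(m - 1)*(m - 5)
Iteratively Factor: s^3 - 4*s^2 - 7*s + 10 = (s - 5)*(s^2 + s - 2) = (s - 5)*(s + 2)*(s - 1)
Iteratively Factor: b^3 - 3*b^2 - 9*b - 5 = (b - 5)*(b^2 + 2*b + 1) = (b - 5)*(b + 1)*(b + 1)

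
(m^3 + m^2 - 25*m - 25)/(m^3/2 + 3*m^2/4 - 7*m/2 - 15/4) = 4*(m^2 - 25)/(2*m^2 + m - 15)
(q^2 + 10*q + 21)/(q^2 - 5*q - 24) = (q + 7)/(q - 8)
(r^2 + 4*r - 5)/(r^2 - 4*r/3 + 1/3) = 3*(r + 5)/(3*r - 1)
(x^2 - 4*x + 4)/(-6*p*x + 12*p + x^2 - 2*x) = (x - 2)/(-6*p + x)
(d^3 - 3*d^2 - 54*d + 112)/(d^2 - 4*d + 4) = (d^2 - d - 56)/(d - 2)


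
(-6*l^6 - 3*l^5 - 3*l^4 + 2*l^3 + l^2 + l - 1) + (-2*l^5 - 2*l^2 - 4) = -6*l^6 - 5*l^5 - 3*l^4 + 2*l^3 - l^2 + l - 5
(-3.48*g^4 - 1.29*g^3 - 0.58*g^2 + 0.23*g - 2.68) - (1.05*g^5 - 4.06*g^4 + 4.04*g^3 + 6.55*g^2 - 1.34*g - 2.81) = -1.05*g^5 + 0.58*g^4 - 5.33*g^3 - 7.13*g^2 + 1.57*g + 0.13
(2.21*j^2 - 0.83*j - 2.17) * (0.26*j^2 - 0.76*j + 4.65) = 0.5746*j^4 - 1.8954*j^3 + 10.3431*j^2 - 2.2103*j - 10.0905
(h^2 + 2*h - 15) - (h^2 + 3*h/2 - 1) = h/2 - 14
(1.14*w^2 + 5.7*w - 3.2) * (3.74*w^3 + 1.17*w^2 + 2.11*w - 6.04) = 4.2636*w^5 + 22.6518*w^4 - 2.8936*w^3 + 1.3974*w^2 - 41.18*w + 19.328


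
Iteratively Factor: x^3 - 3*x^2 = (x)*(x^2 - 3*x) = x*(x - 3)*(x)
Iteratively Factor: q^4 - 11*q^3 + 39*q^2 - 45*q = (q - 3)*(q^3 - 8*q^2 + 15*q) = q*(q - 3)*(q^2 - 8*q + 15) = q*(q - 5)*(q - 3)*(q - 3)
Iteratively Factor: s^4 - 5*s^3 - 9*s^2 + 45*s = (s - 5)*(s^3 - 9*s) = s*(s - 5)*(s^2 - 9) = s*(s - 5)*(s - 3)*(s + 3)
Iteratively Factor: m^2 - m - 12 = (m + 3)*(m - 4)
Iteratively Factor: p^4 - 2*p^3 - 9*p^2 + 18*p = (p - 3)*(p^3 + p^2 - 6*p) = (p - 3)*(p + 3)*(p^2 - 2*p) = p*(p - 3)*(p + 3)*(p - 2)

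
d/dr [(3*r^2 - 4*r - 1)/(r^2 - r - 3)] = (r^2 - 16*r + 11)/(r^4 - 2*r^3 - 5*r^2 + 6*r + 9)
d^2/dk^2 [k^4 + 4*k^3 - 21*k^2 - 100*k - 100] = 12*k^2 + 24*k - 42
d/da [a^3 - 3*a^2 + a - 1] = 3*a^2 - 6*a + 1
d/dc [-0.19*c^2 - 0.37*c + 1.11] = -0.38*c - 0.37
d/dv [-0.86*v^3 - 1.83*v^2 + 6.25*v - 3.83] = -2.58*v^2 - 3.66*v + 6.25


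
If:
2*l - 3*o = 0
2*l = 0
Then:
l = 0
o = 0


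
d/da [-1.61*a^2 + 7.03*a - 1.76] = 7.03 - 3.22*a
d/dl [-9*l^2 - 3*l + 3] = -18*l - 3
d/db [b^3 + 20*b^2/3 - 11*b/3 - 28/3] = 3*b^2 + 40*b/3 - 11/3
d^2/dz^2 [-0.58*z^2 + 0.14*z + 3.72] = -1.16000000000000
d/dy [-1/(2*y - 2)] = 1/(2*(y - 1)^2)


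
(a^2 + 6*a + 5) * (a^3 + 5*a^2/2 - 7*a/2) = a^5 + 17*a^4/2 + 33*a^3/2 - 17*a^2/2 - 35*a/2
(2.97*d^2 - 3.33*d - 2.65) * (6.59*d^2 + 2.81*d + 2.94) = 19.5723*d^4 - 13.599*d^3 - 18.089*d^2 - 17.2367*d - 7.791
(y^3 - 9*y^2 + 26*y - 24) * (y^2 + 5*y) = y^5 - 4*y^4 - 19*y^3 + 106*y^2 - 120*y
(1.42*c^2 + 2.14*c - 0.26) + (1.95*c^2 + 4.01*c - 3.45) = 3.37*c^2 + 6.15*c - 3.71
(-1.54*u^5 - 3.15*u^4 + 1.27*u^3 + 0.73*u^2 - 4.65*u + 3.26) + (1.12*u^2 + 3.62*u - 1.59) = -1.54*u^5 - 3.15*u^4 + 1.27*u^3 + 1.85*u^2 - 1.03*u + 1.67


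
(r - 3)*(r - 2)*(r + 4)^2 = r^4 + 3*r^3 - 18*r^2 - 32*r + 96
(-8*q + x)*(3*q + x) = -24*q^2 - 5*q*x + x^2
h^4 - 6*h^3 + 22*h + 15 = (h - 5)*(h - 3)*(h + 1)^2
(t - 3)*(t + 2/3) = t^2 - 7*t/3 - 2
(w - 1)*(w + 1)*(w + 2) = w^3 + 2*w^2 - w - 2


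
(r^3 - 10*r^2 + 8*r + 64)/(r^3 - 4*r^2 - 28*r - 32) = (r - 4)/(r + 2)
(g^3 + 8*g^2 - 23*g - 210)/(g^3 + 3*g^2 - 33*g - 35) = (g + 6)/(g + 1)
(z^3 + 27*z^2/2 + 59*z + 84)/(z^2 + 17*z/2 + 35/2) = (z^2 + 10*z + 24)/(z + 5)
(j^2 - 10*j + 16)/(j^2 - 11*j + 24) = (j - 2)/(j - 3)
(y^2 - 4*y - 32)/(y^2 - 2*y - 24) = (y - 8)/(y - 6)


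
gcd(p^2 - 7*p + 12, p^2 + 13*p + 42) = 1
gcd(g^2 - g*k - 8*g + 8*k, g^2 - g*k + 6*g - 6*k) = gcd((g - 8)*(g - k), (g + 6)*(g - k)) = g - k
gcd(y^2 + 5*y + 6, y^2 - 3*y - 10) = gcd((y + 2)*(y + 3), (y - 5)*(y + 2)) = y + 2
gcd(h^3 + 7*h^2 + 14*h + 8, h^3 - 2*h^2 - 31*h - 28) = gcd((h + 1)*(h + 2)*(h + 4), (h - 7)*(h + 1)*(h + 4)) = h^2 + 5*h + 4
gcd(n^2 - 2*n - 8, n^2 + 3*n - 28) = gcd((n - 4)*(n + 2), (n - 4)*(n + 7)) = n - 4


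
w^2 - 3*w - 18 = (w - 6)*(w + 3)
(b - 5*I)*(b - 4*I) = b^2 - 9*I*b - 20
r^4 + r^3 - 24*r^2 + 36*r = r*(r - 3)*(r - 2)*(r + 6)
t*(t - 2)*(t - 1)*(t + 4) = t^4 + t^3 - 10*t^2 + 8*t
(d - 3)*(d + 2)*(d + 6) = d^3 + 5*d^2 - 12*d - 36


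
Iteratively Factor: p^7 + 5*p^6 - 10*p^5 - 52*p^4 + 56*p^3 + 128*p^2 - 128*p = (p - 2)*(p^6 + 7*p^5 + 4*p^4 - 44*p^3 - 32*p^2 + 64*p) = (p - 2)*(p + 2)*(p^5 + 5*p^4 - 6*p^3 - 32*p^2 + 32*p) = (p - 2)^2*(p + 2)*(p^4 + 7*p^3 + 8*p^2 - 16*p) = p*(p - 2)^2*(p + 2)*(p^3 + 7*p^2 + 8*p - 16) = p*(p - 2)^2*(p + 2)*(p + 4)*(p^2 + 3*p - 4) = p*(p - 2)^2*(p + 2)*(p + 4)^2*(p - 1)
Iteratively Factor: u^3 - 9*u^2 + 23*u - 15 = (u - 5)*(u^2 - 4*u + 3) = (u - 5)*(u - 3)*(u - 1)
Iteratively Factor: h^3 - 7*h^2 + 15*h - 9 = (h - 1)*(h^2 - 6*h + 9) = (h - 3)*(h - 1)*(h - 3)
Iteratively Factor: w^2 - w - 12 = (w - 4)*(w + 3)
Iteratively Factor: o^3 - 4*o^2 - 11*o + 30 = (o + 3)*(o^2 - 7*o + 10) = (o - 2)*(o + 3)*(o - 5)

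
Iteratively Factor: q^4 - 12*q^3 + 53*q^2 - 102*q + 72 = (q - 4)*(q^3 - 8*q^2 + 21*q - 18) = (q - 4)*(q - 2)*(q^2 - 6*q + 9) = (q - 4)*(q - 3)*(q - 2)*(q - 3)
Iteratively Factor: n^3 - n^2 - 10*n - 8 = (n - 4)*(n^2 + 3*n + 2) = (n - 4)*(n + 2)*(n + 1)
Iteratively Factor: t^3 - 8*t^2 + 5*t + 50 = (t - 5)*(t^2 - 3*t - 10) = (t - 5)^2*(t + 2)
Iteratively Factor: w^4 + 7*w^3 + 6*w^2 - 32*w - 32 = (w - 2)*(w^3 + 9*w^2 + 24*w + 16) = (w - 2)*(w + 4)*(w^2 + 5*w + 4) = (w - 2)*(w + 4)^2*(w + 1)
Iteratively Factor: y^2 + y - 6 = (y + 3)*(y - 2)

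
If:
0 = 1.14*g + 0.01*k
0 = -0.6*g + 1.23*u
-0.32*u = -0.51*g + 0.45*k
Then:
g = 0.00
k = 0.00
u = 0.00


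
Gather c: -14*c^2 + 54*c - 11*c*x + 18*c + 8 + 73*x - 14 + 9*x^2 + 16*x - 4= -14*c^2 + c*(72 - 11*x) + 9*x^2 + 89*x - 10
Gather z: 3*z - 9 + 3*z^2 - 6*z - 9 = 3*z^2 - 3*z - 18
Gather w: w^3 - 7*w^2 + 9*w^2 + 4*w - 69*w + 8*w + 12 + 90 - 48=w^3 + 2*w^2 - 57*w + 54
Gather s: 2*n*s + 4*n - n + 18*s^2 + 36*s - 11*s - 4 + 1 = 3*n + 18*s^2 + s*(2*n + 25) - 3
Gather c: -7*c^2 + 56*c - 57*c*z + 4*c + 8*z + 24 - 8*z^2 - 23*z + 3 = -7*c^2 + c*(60 - 57*z) - 8*z^2 - 15*z + 27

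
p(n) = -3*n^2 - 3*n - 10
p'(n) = -6*n - 3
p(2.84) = -42.72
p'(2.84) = -20.04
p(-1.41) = -11.73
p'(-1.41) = 5.46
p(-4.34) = -53.49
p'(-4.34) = 23.04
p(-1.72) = -13.72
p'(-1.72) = 7.32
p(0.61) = -12.95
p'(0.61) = -6.66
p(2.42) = -34.83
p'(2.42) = -17.52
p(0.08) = -10.26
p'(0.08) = -3.48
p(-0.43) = -9.26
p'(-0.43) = -0.42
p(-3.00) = -28.00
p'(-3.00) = 15.00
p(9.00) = -280.00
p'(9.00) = -57.00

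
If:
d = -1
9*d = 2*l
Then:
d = -1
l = -9/2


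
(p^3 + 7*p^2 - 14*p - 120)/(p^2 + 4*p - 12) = (p^2 + p - 20)/(p - 2)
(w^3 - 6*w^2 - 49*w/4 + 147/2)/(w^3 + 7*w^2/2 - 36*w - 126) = (w - 7/2)/(w + 6)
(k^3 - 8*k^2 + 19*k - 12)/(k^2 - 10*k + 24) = (k^2 - 4*k + 3)/(k - 6)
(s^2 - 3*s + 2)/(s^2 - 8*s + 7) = (s - 2)/(s - 7)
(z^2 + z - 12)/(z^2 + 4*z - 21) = (z + 4)/(z + 7)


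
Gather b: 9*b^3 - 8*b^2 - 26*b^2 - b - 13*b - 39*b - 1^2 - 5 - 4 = 9*b^3 - 34*b^2 - 53*b - 10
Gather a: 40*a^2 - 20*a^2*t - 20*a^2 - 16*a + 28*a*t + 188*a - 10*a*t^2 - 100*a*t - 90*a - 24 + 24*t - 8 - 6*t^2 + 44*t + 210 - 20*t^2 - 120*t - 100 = a^2*(20 - 20*t) + a*(-10*t^2 - 72*t + 82) - 26*t^2 - 52*t + 78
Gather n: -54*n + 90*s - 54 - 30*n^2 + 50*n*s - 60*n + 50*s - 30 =-30*n^2 + n*(50*s - 114) + 140*s - 84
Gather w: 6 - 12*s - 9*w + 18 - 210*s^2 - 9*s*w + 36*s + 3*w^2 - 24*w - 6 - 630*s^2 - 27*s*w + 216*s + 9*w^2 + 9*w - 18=-840*s^2 + 240*s + 12*w^2 + w*(-36*s - 24)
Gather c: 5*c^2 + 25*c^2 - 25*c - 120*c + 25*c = 30*c^2 - 120*c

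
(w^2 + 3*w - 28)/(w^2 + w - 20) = (w + 7)/(w + 5)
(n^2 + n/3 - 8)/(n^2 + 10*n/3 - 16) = (n + 3)/(n + 6)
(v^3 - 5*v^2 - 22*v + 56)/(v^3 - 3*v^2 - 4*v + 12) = (v^2 - 3*v - 28)/(v^2 - v - 6)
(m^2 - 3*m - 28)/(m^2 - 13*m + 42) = (m + 4)/(m - 6)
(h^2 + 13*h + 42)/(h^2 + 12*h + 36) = (h + 7)/(h + 6)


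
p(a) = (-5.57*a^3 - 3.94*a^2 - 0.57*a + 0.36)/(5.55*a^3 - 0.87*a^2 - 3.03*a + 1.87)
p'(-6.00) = 0.02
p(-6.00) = -0.88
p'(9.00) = 0.01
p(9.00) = -1.11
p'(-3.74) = 0.03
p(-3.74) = -0.83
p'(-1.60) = -0.10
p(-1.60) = -0.77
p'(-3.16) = 0.04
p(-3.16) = -0.80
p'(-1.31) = -0.56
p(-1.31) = -0.84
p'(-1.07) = -3.96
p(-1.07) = -1.22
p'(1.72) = 0.68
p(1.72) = -1.82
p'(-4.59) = 0.03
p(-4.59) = -0.85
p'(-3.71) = 0.03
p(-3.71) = -0.82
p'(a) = (-16.71*a^2 - 7.88*a - 0.57)/(5.55*a^3 - 0.87*a^2 - 3.03*a + 1.87) + (-16.65*a^2 + 1.74*a + 3.03)*(-5.57*a^3 - 3.94*a^2 - 0.57*a + 0.36)/(5.55*a^3 - 0.87*a^2 - 3.03*a + 1.87)^2 = (26.7129*a^4 + 40.0812*a^3 - 25.7994*a^2 - 14.1092*a + 0.0248999999999999)/(30.8025*a^6 - 9.657*a^5 - 32.8761*a^4 + 26.0292*a^3 + 5.9271*a^2 - 11.3322*a + 3.4969)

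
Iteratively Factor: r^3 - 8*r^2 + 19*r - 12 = (r - 4)*(r^2 - 4*r + 3) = (r - 4)*(r - 3)*(r - 1)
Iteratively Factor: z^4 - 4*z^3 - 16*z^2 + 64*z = (z - 4)*(z^3 - 16*z) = (z - 4)*(z + 4)*(z^2 - 4*z) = (z - 4)^2*(z + 4)*(z)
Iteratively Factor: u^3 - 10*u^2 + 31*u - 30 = (u - 5)*(u^2 - 5*u + 6) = (u - 5)*(u - 3)*(u - 2)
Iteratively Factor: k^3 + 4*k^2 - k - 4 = (k + 4)*(k^2 - 1) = (k + 1)*(k + 4)*(k - 1)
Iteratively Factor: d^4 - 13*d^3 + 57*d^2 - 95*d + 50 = (d - 2)*(d^3 - 11*d^2 + 35*d - 25) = (d - 2)*(d - 1)*(d^2 - 10*d + 25) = (d - 5)*(d - 2)*(d - 1)*(d - 5)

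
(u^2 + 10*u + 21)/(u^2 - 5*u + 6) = (u^2 + 10*u + 21)/(u^2 - 5*u + 6)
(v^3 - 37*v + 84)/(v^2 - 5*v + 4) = (v^2 + 4*v - 21)/(v - 1)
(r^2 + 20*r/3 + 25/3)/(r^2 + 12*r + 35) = (r + 5/3)/(r + 7)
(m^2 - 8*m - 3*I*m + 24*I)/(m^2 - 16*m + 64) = (m - 3*I)/(m - 8)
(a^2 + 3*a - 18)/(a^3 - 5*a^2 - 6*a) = (-a^2 - 3*a + 18)/(a*(-a^2 + 5*a + 6))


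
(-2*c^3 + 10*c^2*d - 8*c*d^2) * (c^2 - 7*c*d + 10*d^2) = -2*c^5 + 24*c^4*d - 98*c^3*d^2 + 156*c^2*d^3 - 80*c*d^4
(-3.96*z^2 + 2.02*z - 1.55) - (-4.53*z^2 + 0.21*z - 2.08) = 0.57*z^2 + 1.81*z + 0.53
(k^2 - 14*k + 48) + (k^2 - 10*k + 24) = 2*k^2 - 24*k + 72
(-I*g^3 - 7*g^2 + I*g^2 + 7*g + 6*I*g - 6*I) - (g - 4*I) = -I*g^3 - 7*g^2 + I*g^2 + 6*g + 6*I*g - 2*I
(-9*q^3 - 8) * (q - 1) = -9*q^4 + 9*q^3 - 8*q + 8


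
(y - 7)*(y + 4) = y^2 - 3*y - 28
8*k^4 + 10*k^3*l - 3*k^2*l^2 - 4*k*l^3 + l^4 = (-4*k + l)*(-2*k + l)*(k + l)^2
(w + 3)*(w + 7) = w^2 + 10*w + 21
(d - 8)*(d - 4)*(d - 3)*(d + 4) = d^4 - 11*d^3 + 8*d^2 + 176*d - 384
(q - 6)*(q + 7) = q^2 + q - 42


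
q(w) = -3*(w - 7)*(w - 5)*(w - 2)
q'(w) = -3*(w - 7)*(w - 5) - 3*(w - 7)*(w - 2) - 3*(w - 5)*(w - 2)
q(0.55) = 124.86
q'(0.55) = -133.52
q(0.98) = 74.05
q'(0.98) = -103.32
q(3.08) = -24.39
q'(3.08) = -3.66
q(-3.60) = 1531.49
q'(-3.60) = -596.04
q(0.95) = 77.18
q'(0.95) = -105.32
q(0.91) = 81.45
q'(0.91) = -108.01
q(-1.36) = 535.95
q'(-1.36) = -307.89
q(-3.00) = 1200.00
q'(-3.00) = -510.00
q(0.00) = 210.00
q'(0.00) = -177.00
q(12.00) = -1050.00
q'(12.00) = -465.00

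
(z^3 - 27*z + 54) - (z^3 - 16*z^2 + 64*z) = 16*z^2 - 91*z + 54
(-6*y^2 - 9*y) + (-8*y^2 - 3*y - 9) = -14*y^2 - 12*y - 9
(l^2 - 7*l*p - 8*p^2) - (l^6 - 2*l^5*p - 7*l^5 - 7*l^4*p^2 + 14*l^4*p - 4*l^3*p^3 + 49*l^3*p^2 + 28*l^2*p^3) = -l^6 + 2*l^5*p + 7*l^5 + 7*l^4*p^2 - 14*l^4*p + 4*l^3*p^3 - 49*l^3*p^2 - 28*l^2*p^3 + l^2 - 7*l*p - 8*p^2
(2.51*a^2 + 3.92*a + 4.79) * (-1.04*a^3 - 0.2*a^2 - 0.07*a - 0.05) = -2.6104*a^5 - 4.5788*a^4 - 5.9413*a^3 - 1.3579*a^2 - 0.5313*a - 0.2395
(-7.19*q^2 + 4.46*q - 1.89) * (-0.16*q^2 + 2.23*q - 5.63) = 1.1504*q^4 - 16.7473*q^3 + 50.7279*q^2 - 29.3245*q + 10.6407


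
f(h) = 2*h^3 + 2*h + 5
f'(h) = 6*h^2 + 2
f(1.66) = 17.47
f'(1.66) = 18.53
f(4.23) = 164.83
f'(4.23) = 109.36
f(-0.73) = 2.76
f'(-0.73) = 5.20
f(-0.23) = 4.52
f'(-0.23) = 2.32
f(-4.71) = -213.39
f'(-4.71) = 135.10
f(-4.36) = -169.48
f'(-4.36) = 116.06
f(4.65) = 215.39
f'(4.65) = 131.74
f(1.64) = 17.10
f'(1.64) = 18.14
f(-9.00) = -1471.00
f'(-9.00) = 488.00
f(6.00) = 449.00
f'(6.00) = 218.00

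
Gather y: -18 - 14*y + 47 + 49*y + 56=35*y + 85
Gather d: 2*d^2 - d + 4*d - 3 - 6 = 2*d^2 + 3*d - 9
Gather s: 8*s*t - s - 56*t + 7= s*(8*t - 1) - 56*t + 7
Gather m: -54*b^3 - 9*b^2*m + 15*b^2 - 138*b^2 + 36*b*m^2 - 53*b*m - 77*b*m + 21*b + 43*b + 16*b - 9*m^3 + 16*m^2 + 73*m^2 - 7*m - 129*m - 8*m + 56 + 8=-54*b^3 - 123*b^2 + 80*b - 9*m^3 + m^2*(36*b + 89) + m*(-9*b^2 - 130*b - 144) + 64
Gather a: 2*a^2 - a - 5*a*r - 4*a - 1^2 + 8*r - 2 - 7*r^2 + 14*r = 2*a^2 + a*(-5*r - 5) - 7*r^2 + 22*r - 3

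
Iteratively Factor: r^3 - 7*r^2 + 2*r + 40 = (r - 4)*(r^2 - 3*r - 10) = (r - 4)*(r + 2)*(r - 5)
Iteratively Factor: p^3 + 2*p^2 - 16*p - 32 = (p - 4)*(p^2 + 6*p + 8) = (p - 4)*(p + 2)*(p + 4)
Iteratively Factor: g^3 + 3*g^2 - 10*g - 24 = (g - 3)*(g^2 + 6*g + 8) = (g - 3)*(g + 4)*(g + 2)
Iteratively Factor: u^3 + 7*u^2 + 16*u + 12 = (u + 3)*(u^2 + 4*u + 4) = (u + 2)*(u + 3)*(u + 2)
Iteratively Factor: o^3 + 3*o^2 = (o + 3)*(o^2) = o*(o + 3)*(o)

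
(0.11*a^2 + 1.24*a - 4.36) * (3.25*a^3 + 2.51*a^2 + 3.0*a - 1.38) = 0.3575*a^5 + 4.3061*a^4 - 10.7276*a^3 - 7.3754*a^2 - 14.7912*a + 6.0168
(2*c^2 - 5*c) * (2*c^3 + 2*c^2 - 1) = 4*c^5 - 6*c^4 - 10*c^3 - 2*c^2 + 5*c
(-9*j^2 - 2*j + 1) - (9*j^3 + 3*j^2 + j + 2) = -9*j^3 - 12*j^2 - 3*j - 1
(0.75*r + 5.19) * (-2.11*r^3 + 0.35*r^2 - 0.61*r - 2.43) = -1.5825*r^4 - 10.6884*r^3 + 1.359*r^2 - 4.9884*r - 12.6117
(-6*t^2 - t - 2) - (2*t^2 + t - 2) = -8*t^2 - 2*t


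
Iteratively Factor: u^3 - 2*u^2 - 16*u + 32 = (u + 4)*(u^2 - 6*u + 8) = (u - 4)*(u + 4)*(u - 2)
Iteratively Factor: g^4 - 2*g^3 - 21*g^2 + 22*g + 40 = (g + 1)*(g^3 - 3*g^2 - 18*g + 40) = (g + 1)*(g + 4)*(g^2 - 7*g + 10) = (g - 5)*(g + 1)*(g + 4)*(g - 2)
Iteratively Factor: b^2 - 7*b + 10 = (b - 5)*(b - 2)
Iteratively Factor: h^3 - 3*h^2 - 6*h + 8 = (h - 1)*(h^2 - 2*h - 8) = (h - 1)*(h + 2)*(h - 4)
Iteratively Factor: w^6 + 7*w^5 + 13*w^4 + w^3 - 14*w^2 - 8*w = (w)*(w^5 + 7*w^4 + 13*w^3 + w^2 - 14*w - 8) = w*(w + 2)*(w^4 + 5*w^3 + 3*w^2 - 5*w - 4) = w*(w + 2)*(w + 4)*(w^3 + w^2 - w - 1) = w*(w - 1)*(w + 2)*(w + 4)*(w^2 + 2*w + 1) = w*(w - 1)*(w + 1)*(w + 2)*(w + 4)*(w + 1)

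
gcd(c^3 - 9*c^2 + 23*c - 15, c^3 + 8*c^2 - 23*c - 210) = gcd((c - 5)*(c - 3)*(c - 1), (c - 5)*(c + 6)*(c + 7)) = c - 5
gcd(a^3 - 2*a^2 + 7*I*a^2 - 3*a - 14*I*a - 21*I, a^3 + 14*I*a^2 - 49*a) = a + 7*I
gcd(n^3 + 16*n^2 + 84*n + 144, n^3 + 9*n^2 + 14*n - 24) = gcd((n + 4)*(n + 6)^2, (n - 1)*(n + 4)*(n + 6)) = n^2 + 10*n + 24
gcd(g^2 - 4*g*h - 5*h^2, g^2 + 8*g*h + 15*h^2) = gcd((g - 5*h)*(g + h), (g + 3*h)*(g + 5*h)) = 1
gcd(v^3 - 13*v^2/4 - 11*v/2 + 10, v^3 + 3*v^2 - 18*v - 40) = v^2 - 2*v - 8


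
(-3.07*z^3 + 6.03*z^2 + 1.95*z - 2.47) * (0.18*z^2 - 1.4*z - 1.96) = -0.5526*z^5 + 5.3834*z^4 - 2.0738*z^3 - 14.9934*z^2 - 0.364*z + 4.8412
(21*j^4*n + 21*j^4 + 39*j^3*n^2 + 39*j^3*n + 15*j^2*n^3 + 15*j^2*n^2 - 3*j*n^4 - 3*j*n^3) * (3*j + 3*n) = 63*j^5*n + 63*j^5 + 180*j^4*n^2 + 180*j^4*n + 162*j^3*n^3 + 162*j^3*n^2 + 36*j^2*n^4 + 36*j^2*n^3 - 9*j*n^5 - 9*j*n^4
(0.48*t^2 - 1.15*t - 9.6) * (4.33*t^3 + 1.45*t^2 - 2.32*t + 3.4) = 2.0784*t^5 - 4.2835*t^4 - 44.3491*t^3 - 9.62*t^2 + 18.362*t - 32.64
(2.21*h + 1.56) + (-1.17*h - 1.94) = 1.04*h - 0.38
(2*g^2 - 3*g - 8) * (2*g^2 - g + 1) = 4*g^4 - 8*g^3 - 11*g^2 + 5*g - 8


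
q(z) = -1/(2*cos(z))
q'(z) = -sin(z)/(2*cos(z)^2)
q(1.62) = 10.17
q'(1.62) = -206.44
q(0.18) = -0.51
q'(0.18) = -0.09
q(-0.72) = -0.67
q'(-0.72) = 0.58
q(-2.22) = 0.83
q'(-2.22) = 1.09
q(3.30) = 0.51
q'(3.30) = 0.08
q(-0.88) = -0.78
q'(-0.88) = 0.95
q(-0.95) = -0.86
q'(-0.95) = 1.20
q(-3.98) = 0.75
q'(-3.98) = -0.83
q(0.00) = -0.50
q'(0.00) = 0.00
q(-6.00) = -0.52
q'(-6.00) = -0.15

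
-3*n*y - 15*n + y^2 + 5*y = (-3*n + y)*(y + 5)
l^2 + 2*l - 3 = (l - 1)*(l + 3)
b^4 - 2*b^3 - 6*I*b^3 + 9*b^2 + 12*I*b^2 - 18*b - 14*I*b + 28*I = (b - 2)*(b - 7*I)*(b - I)*(b + 2*I)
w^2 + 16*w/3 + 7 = (w + 7/3)*(w + 3)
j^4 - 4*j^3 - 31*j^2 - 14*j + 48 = (j - 8)*(j - 1)*(j + 2)*(j + 3)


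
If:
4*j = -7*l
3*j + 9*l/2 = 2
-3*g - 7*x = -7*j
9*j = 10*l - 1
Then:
No Solution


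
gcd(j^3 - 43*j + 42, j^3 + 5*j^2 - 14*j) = j + 7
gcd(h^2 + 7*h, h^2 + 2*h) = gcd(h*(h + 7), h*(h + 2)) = h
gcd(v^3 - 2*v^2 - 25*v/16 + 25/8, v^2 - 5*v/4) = v - 5/4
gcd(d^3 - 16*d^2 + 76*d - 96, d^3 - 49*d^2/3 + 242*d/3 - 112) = d^2 - 14*d + 48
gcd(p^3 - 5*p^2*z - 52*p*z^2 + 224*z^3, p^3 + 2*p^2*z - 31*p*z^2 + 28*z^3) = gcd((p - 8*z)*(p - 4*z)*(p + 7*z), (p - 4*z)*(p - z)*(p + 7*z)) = -p^2 - 3*p*z + 28*z^2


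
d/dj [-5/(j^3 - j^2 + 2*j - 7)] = 5*(3*j^2 - 2*j + 2)/(j^3 - j^2 + 2*j - 7)^2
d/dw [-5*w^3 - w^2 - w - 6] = -15*w^2 - 2*w - 1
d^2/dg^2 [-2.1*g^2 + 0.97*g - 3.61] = -4.20000000000000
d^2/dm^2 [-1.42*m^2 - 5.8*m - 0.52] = -2.84000000000000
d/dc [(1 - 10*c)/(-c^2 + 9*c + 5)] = (-10*c^2 + 2*c - 59)/(c^4 - 18*c^3 + 71*c^2 + 90*c + 25)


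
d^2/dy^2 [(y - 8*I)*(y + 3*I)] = 2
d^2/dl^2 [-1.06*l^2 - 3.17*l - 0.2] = -2.12000000000000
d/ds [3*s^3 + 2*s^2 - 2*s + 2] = 9*s^2 + 4*s - 2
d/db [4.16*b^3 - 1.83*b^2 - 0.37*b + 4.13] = 12.48*b^2 - 3.66*b - 0.37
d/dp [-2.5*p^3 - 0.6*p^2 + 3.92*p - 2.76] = -7.5*p^2 - 1.2*p + 3.92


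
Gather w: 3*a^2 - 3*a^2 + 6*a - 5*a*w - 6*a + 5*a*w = 0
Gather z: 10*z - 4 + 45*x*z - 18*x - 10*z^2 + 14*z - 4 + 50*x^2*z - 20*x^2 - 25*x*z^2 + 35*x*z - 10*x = -20*x^2 - 28*x + z^2*(-25*x - 10) + z*(50*x^2 + 80*x + 24) - 8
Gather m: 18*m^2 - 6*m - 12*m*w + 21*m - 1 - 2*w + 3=18*m^2 + m*(15 - 12*w) - 2*w + 2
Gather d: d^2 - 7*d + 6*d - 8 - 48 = d^2 - d - 56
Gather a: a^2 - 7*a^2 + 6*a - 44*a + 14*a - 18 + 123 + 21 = -6*a^2 - 24*a + 126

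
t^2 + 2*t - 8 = (t - 2)*(t + 4)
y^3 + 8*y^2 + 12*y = y*(y + 2)*(y + 6)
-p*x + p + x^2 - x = (-p + x)*(x - 1)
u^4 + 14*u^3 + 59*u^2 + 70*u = u*(u + 2)*(u + 5)*(u + 7)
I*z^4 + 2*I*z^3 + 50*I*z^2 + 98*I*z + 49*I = (z + 1)*(z - 7*I)*(z + 7*I)*(I*z + I)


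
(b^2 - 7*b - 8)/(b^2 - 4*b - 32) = (b + 1)/(b + 4)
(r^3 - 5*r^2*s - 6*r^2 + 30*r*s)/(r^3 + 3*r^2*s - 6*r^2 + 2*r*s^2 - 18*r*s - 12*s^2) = r*(r - 5*s)/(r^2 + 3*r*s + 2*s^2)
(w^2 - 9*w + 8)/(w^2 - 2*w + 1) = (w - 8)/(w - 1)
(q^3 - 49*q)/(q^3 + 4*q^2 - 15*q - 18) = q*(q^2 - 49)/(q^3 + 4*q^2 - 15*q - 18)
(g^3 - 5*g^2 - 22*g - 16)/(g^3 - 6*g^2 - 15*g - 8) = (g + 2)/(g + 1)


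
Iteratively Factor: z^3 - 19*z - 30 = (z + 2)*(z^2 - 2*z - 15) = (z - 5)*(z + 2)*(z + 3)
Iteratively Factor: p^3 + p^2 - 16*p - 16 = (p - 4)*(p^2 + 5*p + 4) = (p - 4)*(p + 1)*(p + 4)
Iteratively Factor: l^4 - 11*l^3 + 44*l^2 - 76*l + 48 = (l - 3)*(l^3 - 8*l^2 + 20*l - 16) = (l - 3)*(l - 2)*(l^2 - 6*l + 8) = (l - 4)*(l - 3)*(l - 2)*(l - 2)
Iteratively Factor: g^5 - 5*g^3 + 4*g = (g + 2)*(g^4 - 2*g^3 - g^2 + 2*g) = g*(g + 2)*(g^3 - 2*g^2 - g + 2) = g*(g - 1)*(g + 2)*(g^2 - g - 2) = g*(g - 1)*(g + 1)*(g + 2)*(g - 2)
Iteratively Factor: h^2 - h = (h)*(h - 1)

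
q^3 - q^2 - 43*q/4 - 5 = (q - 4)*(q + 1/2)*(q + 5/2)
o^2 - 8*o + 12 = (o - 6)*(o - 2)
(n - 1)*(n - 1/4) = n^2 - 5*n/4 + 1/4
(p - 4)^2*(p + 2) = p^3 - 6*p^2 + 32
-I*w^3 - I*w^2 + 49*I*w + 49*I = (w - 7)*(w + 7)*(-I*w - I)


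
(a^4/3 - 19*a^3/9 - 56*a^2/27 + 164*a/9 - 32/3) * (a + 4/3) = a^5/3 - 5*a^4/3 - 44*a^3/9 + 1252*a^2/81 + 368*a/27 - 128/9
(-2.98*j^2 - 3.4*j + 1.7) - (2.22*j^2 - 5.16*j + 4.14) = -5.2*j^2 + 1.76*j - 2.44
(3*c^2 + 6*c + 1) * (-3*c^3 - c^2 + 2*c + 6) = -9*c^5 - 21*c^4 - 3*c^3 + 29*c^2 + 38*c + 6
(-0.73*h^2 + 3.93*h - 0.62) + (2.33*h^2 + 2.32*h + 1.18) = 1.6*h^2 + 6.25*h + 0.56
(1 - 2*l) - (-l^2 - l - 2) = l^2 - l + 3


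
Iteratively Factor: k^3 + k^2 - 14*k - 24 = (k - 4)*(k^2 + 5*k + 6) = (k - 4)*(k + 3)*(k + 2)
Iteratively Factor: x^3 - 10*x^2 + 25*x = (x - 5)*(x^2 - 5*x) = x*(x - 5)*(x - 5)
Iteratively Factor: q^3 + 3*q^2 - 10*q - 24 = (q + 2)*(q^2 + q - 12) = (q + 2)*(q + 4)*(q - 3)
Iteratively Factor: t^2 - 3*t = (t - 3)*(t)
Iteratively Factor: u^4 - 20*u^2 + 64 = (u + 2)*(u^3 - 2*u^2 - 16*u + 32) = (u - 4)*(u + 2)*(u^2 + 2*u - 8) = (u - 4)*(u - 2)*(u + 2)*(u + 4)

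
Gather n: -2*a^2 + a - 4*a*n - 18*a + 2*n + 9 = -2*a^2 - 17*a + n*(2 - 4*a) + 9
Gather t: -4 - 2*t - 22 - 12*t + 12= -14*t - 14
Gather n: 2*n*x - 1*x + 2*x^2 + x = 2*n*x + 2*x^2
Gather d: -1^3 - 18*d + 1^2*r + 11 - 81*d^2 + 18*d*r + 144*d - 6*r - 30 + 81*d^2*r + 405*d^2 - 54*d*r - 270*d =d^2*(81*r + 324) + d*(-36*r - 144) - 5*r - 20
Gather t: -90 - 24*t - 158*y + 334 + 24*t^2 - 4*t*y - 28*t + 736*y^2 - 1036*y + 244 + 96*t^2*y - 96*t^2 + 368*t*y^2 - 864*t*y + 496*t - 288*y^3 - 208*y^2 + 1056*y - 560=t^2*(96*y - 72) + t*(368*y^2 - 868*y + 444) - 288*y^3 + 528*y^2 - 138*y - 72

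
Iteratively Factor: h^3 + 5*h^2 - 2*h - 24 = (h + 4)*(h^2 + h - 6) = (h + 3)*(h + 4)*(h - 2)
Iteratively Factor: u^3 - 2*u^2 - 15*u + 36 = (u - 3)*(u^2 + u - 12) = (u - 3)^2*(u + 4)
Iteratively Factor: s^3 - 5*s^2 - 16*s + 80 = (s - 5)*(s^2 - 16) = (s - 5)*(s - 4)*(s + 4)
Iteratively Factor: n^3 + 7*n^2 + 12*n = (n)*(n^2 + 7*n + 12) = n*(n + 4)*(n + 3)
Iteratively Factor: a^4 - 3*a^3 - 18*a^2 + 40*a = (a - 2)*(a^3 - a^2 - 20*a) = (a - 2)*(a + 4)*(a^2 - 5*a) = a*(a - 2)*(a + 4)*(a - 5)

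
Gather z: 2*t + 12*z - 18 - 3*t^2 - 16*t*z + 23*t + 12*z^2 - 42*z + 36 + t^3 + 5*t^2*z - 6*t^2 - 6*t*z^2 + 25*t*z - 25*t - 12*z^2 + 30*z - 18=t^3 - 9*t^2 - 6*t*z^2 + z*(5*t^2 + 9*t)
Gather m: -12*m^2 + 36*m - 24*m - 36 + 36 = -12*m^2 + 12*m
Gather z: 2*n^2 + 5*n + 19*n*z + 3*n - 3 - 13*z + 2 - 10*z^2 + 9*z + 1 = 2*n^2 + 8*n - 10*z^2 + z*(19*n - 4)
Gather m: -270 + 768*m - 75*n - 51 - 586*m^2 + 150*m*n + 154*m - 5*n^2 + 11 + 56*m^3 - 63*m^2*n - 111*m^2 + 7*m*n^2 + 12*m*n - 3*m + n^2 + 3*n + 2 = 56*m^3 + m^2*(-63*n - 697) + m*(7*n^2 + 162*n + 919) - 4*n^2 - 72*n - 308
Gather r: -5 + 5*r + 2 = 5*r - 3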